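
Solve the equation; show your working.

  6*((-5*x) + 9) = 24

Step 1. [6*((-5*x) + 9) = 24] LHS = 6·(…); ÷6 both sides ⇒ div: (-5*x) + 9 = 4.
Step 2. [(-5*x) + 9 = 4] 9 comes off first (subtract 9), so sub: -5*x = -5.
Step 3. [-5*x = -5] -5·(inner) — divide through by -5. So div: x = 1.

Answer: x ∈ {1}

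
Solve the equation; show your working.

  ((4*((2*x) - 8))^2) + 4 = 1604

Step 1. [((4*((2*x) - 8))^2) + 4 = 1604] subtract 4: x sits inside (… + 4) ⇒ sub: (4*((2*x) - 8))^2 = 1600.
Step 2. [(4*((2*x) - 8))^2 = 1600] 1600 ≥ 0, LHS is (·)² — take ±√, so sqrt: 4*((2*x) - 8) = 40 or -40.
Step 3. [4*((2*x) - 8) = 40 or -40] leading coefficient 4: divide by 4, so div: (2*x) - 8 = 10 or -10.
Step 4. [(2*x) - 8 = 10 or -10] 2 divides every term; factor it out ⇒ factor: x - 4 = 5 or -5.
Step 5. [x - 4 = 5 or -5] -4 is outermost — add 4 both sides, so sub: x = 9 or -1.

Answer: x ∈ {-1, 9}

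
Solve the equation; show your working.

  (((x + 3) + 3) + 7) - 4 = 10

Step 1. [(((x + 3) + 3) + 7) - 4 = 10] add 4: x sits inside (… - 4), so sub: ((x + 3) + 3) + 7 = 14.
Step 2. [((x + 3) + 3) + 7 = 14] +7 is outermost — subtract 7 both sides. So sub: (x + 3) + 3 = 7.
Step 3. [(x + 3) + 3 = 7] the outer +3 inverts by subtracting 3 ⇒ sub: x + 3 = 4.
Step 4. [x + 3 = 4] 3 comes off first (subtract 3), so sub: x = 1.

Answer: x ∈ {1}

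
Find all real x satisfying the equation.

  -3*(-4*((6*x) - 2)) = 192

Step 1. [-3*(-4*((6*x) - 2)) = 192] -3 out front; divide by -3. So div: -4*((6*x) - 2) = -64.
Step 2. [-4*((6*x) - 2) = -64] -4·(inner) — divide through by -4 ⇒ div: (6*x) - 2 = 16.
Step 3. [(6*x) - 2 = 16] the outer -2 inverts by adding 2, so sub: 6*x = 18.
Step 4. [6*x = 18] 6 out front; divide by 6. So div: x = 3.

Answer: x ∈ {3}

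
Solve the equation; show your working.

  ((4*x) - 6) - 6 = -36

Step 1. [((4*x) - 6) - 6 = -36] add 6: x sits inside (… - 6) ⇒ sub: (4*x) - 6 = -30.
Step 2. [(4*x) - 6 = -30] 6 comes off first (add 6) ⇒ sub: 4*x = -24.
Step 3. [4*x = -24] 4 out front; divide by 4, so div: x = -6.

Answer: x ∈ {-6}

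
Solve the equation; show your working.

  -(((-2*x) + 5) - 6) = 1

Step 1. [-(((-2*x) + 5) - 6) = 1] leading − — multiply by −1 ⇒ neg: ((-2*x) + 5) - 6 = -1.
Step 2. [((-2*x) + 5) - 6 = -1] peel the -6: add 6 from each side, so sub: (-2*x) + 5 = 5.
Step 3. [(-2*x) + 5 = 5] peel the +5: subtract 5 from each side ⇒ sub: -2*x = 0.
Step 4. [-2*x = 0] -2 out front; divide by -2, so div: x = 0.

Answer: x ∈ {0}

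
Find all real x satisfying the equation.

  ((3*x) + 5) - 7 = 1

Step 1. [((3*x) + 5) - 7 = 1] add 7: x sits inside (… - 7) ⇒ sub: (3*x) + 5 = 8.
Step 2. [(3*x) + 5 = 8] +5 is outermost — subtract 5 both sides, so sub: 3*x = 3.
Step 3. [3*x = 3] leading coefficient 3: divide by 3. So div: x = 1.

Answer: x ∈ {1}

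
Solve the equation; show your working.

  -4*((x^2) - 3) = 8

Step 1. [-4*((x^2) - 3) = 8] -4 out front; divide by -4 ⇒ div: (x^2) - 3 = -2.
Step 2. [(x^2) - 3 = -2] -3 is outermost — add 3 both sides. So sub: x^2 = 1.
Step 3. [x^2 = 1] √ both sides: 1 ≥ 0 gives two branches. So sqrt: x = 1 or -1.

Answer: x ∈ {-1, 1}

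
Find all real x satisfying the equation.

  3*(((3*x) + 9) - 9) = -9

Step 1. [3*(((3*x) + 9) - 9) = -9] leading coefficient 3: divide by 3. So div: ((3*x) + 9) - 9 = -3.
Step 2. [((3*x) + 9) - 9 = -3] -9 is outermost — add 9 both sides, so sub: (3*x) + 9 = 6.
Step 3. [(3*x) + 9 = 6] 3 | LHS and 3 | 6: pull 3 out. So factor: x + 3 = 2.
Step 4. [x + 3 = 2] 3 comes off first (subtract 3). So sub: x = -1.

Answer: x ∈ {-1}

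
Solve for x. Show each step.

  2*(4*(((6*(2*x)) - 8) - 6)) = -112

Step 1. [2*(4*(((6*(2*x)) - 8) - 6)) = -112] LHS = 2·(…); ÷2 both sides. So div: 4*(((6*(2*x)) - 8) - 6) = -56.
Step 2. [4*(((6*(2*x)) - 8) - 6) = -56] 4·(inner) — divide through by 4. So div: ((6*(2*x)) - 8) - 6 = -14.
Step 3. [((6*(2*x)) - 8) - 6 = -14] add 6: x sits inside (… - 6). So sub: (6*(2*x)) - 8 = -8.
Step 4. [(6*(2*x)) - 8 = -8] -8 is outermost — add 8 both sides ⇒ sub: 6*(2*x) = 0.
Step 5. [6*(2*x) = 0] divide by the outer 6, so div: 2*x = 0.
Step 6. [2*x = 0] LHS = 2·(…); ÷2 both sides. So div: x = 0.

Answer: x ∈ {0}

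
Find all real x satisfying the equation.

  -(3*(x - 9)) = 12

Step 1. [-(3*(x - 9)) = 12] flip signs both sides, so neg: 3*(x - 9) = -12.
Step 2. [3*(x - 9) = -12] 3 out front; divide by 3 ⇒ div: x - 9 = -4.
Step 3. [x - 9 = -4] 9 comes off first (add 9), so sub: x = 5.

Answer: x ∈ {5}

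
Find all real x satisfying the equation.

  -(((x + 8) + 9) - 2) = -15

Step 1. [-(((x + 8) + 9) - 2) = -15] LHS negated; negate both sides ⇒ neg: ((x + 8) + 9) - 2 = 15.
Step 2. [((x + 8) + 9) - 2 = 15] 2 comes off first (add 2). So sub: (x + 8) + 9 = 17.
Step 3. [(x + 8) + 9 = 17] subtract 9: x sits inside (… + 9). So sub: x + 8 = 8.
Step 4. [x + 8 = 8] the outer +8 inverts by subtracting 8 ⇒ sub: x = 0.

Answer: x ∈ {0}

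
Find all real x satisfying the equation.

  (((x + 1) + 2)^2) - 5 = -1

Step 1. [(((x + 1) + 2)^2) - 5 = -1] add 5: x sits inside (… - 5) ⇒ sub: ((x + 1) + 2)^2 = 4.
Step 2. [((x + 1) + 2)^2 = 4] 4 ≥ 0, LHS is (·)² — take ±√, so sqrt: (x + 1) + 2 = 2 or -2.
Step 3. [(x + 1) + 2 = 2 or -2] peel the +2: subtract 2 from each side. So sub: x + 1 = 0 or -4.
Step 4. [x + 1 = 0 or -4] peel the +1: subtract 1 from each side. So sub: x = -1 or -5.

Answer: x ∈ {-5, -1}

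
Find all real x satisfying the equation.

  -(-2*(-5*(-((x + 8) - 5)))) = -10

Step 1. [-(-2*(-5*(-((x + 8) - 5)))) = -10] leading − — multiply by −1, so neg: -2*(-5*(-((x + 8) - 5))) = 10.
Step 2. [-2*(-5*(-((x + 8) - 5))) = 10] -2 out front; divide by -2. So div: -5*(-((x + 8) - 5)) = -5.
Step 3. [-5*(-((x + 8) - 5)) = -5] divide by the outer -5, so div: -((x + 8) - 5) = 1.
Step 4. [-((x + 8) - 5) = 1] leading − — multiply by −1 ⇒ neg: (x + 8) - 5 = -1.
Step 5. [(x + 8) - 5 = -1] peel the -5: add 5 from each side ⇒ sub: x + 8 = 4.
Step 6. [x + 8 = 4] subtract 8: x sits inside (… + 8). So sub: x = -4.

Answer: x ∈ {-4}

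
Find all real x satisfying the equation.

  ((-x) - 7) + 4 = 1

Step 1. [((-x) - 7) + 4 = 1] +4 is outermost — subtract 4 both sides. So sub: (-x) - 7 = -3.
Step 2. [(-x) - 7 = -3] add 7: x sits inside (… - 7), so sub: -x = 4.
Step 3. [-x = 4] leading − — multiply by −1, so neg: x = -4.

Answer: x ∈ {-4}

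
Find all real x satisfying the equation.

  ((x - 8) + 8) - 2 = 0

Step 1. [((x - 8) + 8) - 2 = 0] add 2: x sits inside (… - 2). So sub: (x - 8) + 8 = 2.
Step 2. [(x - 8) + 8 = 2] 8 comes off first (subtract 8) ⇒ sub: x - 8 = -6.
Step 3. [x - 8 = -6] peel the -8: add 8 from each side. So sub: x = 2.

Answer: x ∈ {2}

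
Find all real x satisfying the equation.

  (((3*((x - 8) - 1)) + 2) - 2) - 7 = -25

Step 1. [(((3*((x - 8) - 1)) + 2) - 2) - 7 = -25] -7 is outermost — add 7 both sides, so sub: ((3*((x - 8) - 1)) + 2) - 2 = -18.
Step 2. [((3*((x - 8) - 1)) + 2) - 2 = -18] the outer -2 inverts by adding 2 ⇒ sub: (3*((x - 8) - 1)) + 2 = -16.
Step 3. [(3*((x - 8) - 1)) + 2 = -16] +2 is outermost — subtract 2 both sides ⇒ sub: 3*((x - 8) - 1) = -18.
Step 4. [3*((x - 8) - 1) = -18] LHS = 3·(…); ÷3 both sides. So div: (x - 8) - 1 = -6.
Step 5. [(x - 8) - 1 = -6] 1 comes off first (add 1). So sub: x - 8 = -5.
Step 6. [x - 8 = -5] 8 comes off first (add 8). So sub: x = 3.

Answer: x ∈ {3}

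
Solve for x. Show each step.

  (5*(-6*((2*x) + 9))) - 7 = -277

Step 1. [(5*(-6*((2*x) + 9))) - 7 = -277] add 7: x sits inside (… - 7). So sub: 5*(-6*((2*x) + 9)) = -270.
Step 2. [5*(-6*((2*x) + 9)) = -270] 5·(inner) — divide through by 5. So div: -6*((2*x) + 9) = -54.
Step 3. [-6*((2*x) + 9) = -54] LHS = -6·(…); ÷-6 both sides, so div: (2*x) + 9 = 9.
Step 4. [(2*x) + 9 = 9] +9 is outermost — subtract 9 both sides, so sub: 2*x = 0.
Step 5. [2*x = 0] LHS = 2·(…); ÷2 both sides, so div: x = 0.

Answer: x ∈ {0}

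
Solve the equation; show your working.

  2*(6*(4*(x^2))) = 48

Step 1. [2*(6*(4*(x^2))) = 48] leading coefficient 2: divide by 2. So div: 6*(4*(x^2)) = 24.
Step 2. [6*(4*(x^2)) = 24] divide by the outer 6 ⇒ div: 4*(x^2) = 4.
Step 3. [4*(x^2) = 4] 4 out front; divide by 4, so div: x^2 = 1.
Step 4. [x^2 = 1] √ both sides: 1 ≥ 0 gives two branches ⇒ sqrt: x = 1 or -1.

Answer: x ∈ {-1, 1}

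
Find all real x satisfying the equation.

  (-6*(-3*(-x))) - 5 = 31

Step 1. [(-6*(-3*(-x))) - 5 = 31] -5 is outermost — add 5 both sides ⇒ sub: -6*(-3*(-x)) = 36.
Step 2. [-6*(-3*(-x)) = 36] -6 out front; divide by -6, so div: -3*(-x) = -6.
Step 3. [-3*(-x) = -6] LHS = -3·(…); ÷-3 both sides. So div: -x = 2.
Step 4. [-x = 2] LHS negated; negate both sides. So neg: x = -2.

Answer: x ∈ {-2}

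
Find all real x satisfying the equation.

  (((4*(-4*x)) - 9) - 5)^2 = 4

Step 1. [(((4*(-4*x)) - 9) - 5)^2 = 4] √ both sides: 4 ≥ 0 gives two branches ⇒ sqrt: ((4*(-4*x)) - 9) - 5 = 2 or -2.
Step 2. [((4*(-4*x)) - 9) - 5 = 2 or -2] add 5: x sits inside (… - 5). So sub: (4*(-4*x)) - 9 = 7 or 3.
Step 3. [(4*(-4*x)) - 9 = 7 or 3] 9 comes off first (add 9), so sub: 4*(-4*x) = 16 or 12.
Step 4. [4*(-4*x) = 16 or 12] leading coefficient 4: divide by 4 ⇒ div: -4*x = 4 or 3.
Step 5. [-4*x = 4 or 3] -4·(inner) — divide through by -4 ⇒ div: x = -1 or -3/4.

Answer: x ∈ {-1, -3/4}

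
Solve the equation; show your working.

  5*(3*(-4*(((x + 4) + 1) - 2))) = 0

Step 1. [5*(3*(-4*(((x + 4) + 1) - 2))) = 0] 5·(inner) — divide through by 5 ⇒ div: 3*(-4*(((x + 4) + 1) - 2)) = 0.
Step 2. [3*(-4*(((x + 4) + 1) - 2)) = 0] 3 out front; divide by 3, so div: -4*(((x + 4) + 1) - 2) = 0.
Step 3. [-4*(((x + 4) + 1) - 2) = 0] LHS = -4·(…); ÷-4 both sides ⇒ div: ((x + 4) + 1) - 2 = 0.
Step 4. [((x + 4) + 1) - 2 = 0] the outer -2 inverts by adding 2, so sub: (x + 4) + 1 = 2.
Step 5. [(x + 4) + 1 = 2] +1 is outermost — subtract 1 both sides ⇒ sub: x + 4 = 1.
Step 6. [x + 4 = 1] subtract 4: x sits inside (… + 4) ⇒ sub: x = -3.

Answer: x ∈ {-3}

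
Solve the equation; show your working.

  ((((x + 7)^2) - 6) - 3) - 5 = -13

Step 1. [((((x + 7)^2) - 6) - 3) - 5 = -13] the outer -5 inverts by adding 5 ⇒ sub: (((x + 7)^2) - 6) - 3 = -8.
Step 2. [(((x + 7)^2) - 6) - 3 = -8] the outer -3 inverts by adding 3 ⇒ sub: ((x + 7)^2) - 6 = -5.
Step 3. [((x + 7)^2) - 6 = -5] 6 comes off first (add 6) ⇒ sub: (x + 7)^2 = 1.
Step 4. [(x + 7)^2 = 1] √ both sides: 1 ≥ 0 gives two branches, so sqrt: x + 7 = 1 or -1.
Step 5. [x + 7 = 1 or -1] subtract 7: x sits inside (… + 7). So sub: x = -6 or -8.

Answer: x ∈ {-8, -6}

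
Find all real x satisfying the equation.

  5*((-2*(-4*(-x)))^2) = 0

Step 1. [5*((-2*(-4*(-x)))^2) = 0] 5 out front; divide by 5, so div: (-2*(-4*(-x)))^2 = 0.
Step 2. [(-2*(-4*(-x)))^2 = 0] LHS squared, RHS 0 ≥ 0: apply √ (±) ⇒ sqrt: -2*(-4*(-x)) = 0.
Step 3. [-2*(-4*(-x)) = 0] -2 out front; divide by -2, so div: -4*(-x) = 0.
Step 4. [-4*(-x) = 0] -4·(inner) — divide through by -4. So div: -x = 0.
Step 5. [-x = 0] leading − — multiply by −1, so neg: x = 0.

Answer: x ∈ {0}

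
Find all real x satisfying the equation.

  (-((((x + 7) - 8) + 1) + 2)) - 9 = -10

Step 1. [(-((((x + 7) - 8) + 1) + 2)) - 9 = -10] add 9: x sits inside (… - 9) ⇒ sub: -((((x + 7) - 8) + 1) + 2) = -1.
Step 2. [-((((x + 7) - 8) + 1) + 2) = -1] leading − — multiply by −1. So neg: (((x + 7) - 8) + 1) + 2 = 1.
Step 3. [(((x + 7) - 8) + 1) + 2 = 1] peel the +2: subtract 2 from each side ⇒ sub: ((x + 7) - 8) + 1 = -1.
Step 4. [((x + 7) - 8) + 1 = -1] peel the +1: subtract 1 from each side ⇒ sub: (x + 7) - 8 = -2.
Step 5. [(x + 7) - 8 = -2] peel the -8: add 8 from each side, so sub: x + 7 = 6.
Step 6. [x + 7 = 6] peel the +7: subtract 7 from each side. So sub: x = -1.

Answer: x ∈ {-1}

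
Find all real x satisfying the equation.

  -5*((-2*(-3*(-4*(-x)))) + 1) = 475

Step 1. [-5*((-2*(-3*(-4*(-x)))) + 1) = 475] -5·(inner) — divide through by -5. So div: (-2*(-3*(-4*(-x)))) + 1 = -95.
Step 2. [(-2*(-3*(-4*(-x)))) + 1 = -95] the outer +1 inverts by subtracting 1. So sub: -2*(-3*(-4*(-x))) = -96.
Step 3. [-2*(-3*(-4*(-x))) = -96] LHS = -2·(…); ÷-2 both sides ⇒ div: -3*(-4*(-x)) = 48.
Step 4. [-3*(-4*(-x)) = 48] leading coefficient -3: divide by -3, so div: -4*(-x) = -16.
Step 5. [-4*(-x) = -16] -4·(inner) — divide through by -4, so div: -x = 4.
Step 6. [-x = 4] leading − — multiply by −1 ⇒ neg: x = -4.

Answer: x ∈ {-4}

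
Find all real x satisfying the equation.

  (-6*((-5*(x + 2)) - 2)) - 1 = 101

Step 1. [(-6*((-5*(x + 2)) - 2)) - 1 = 101] 1 comes off first (add 1), so sub: -6*((-5*(x + 2)) - 2) = 102.
Step 2. [-6*((-5*(x + 2)) - 2) = 102] LHS = -6·(…); ÷-6 both sides. So div: (-5*(x + 2)) - 2 = -17.
Step 3. [(-5*(x + 2)) - 2 = -17] 2 comes off first (add 2), so sub: -5*(x + 2) = -15.
Step 4. [-5*(x + 2) = -15] -5·(inner) — divide through by -5 ⇒ div: x + 2 = 3.
Step 5. [x + 2 = 3] the outer +2 inverts by subtracting 2, so sub: x = 1.

Answer: x ∈ {1}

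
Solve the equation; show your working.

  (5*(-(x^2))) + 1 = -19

Step 1. [(5*(-(x^2))) + 1 = -19] subtract 1: x sits inside (… + 1), so sub: 5*(-(x^2)) = -20.
Step 2. [5*(-(x^2)) = -20] leading coefficient 5: divide by 5 ⇒ div: -(x^2) = -4.
Step 3. [-(x^2) = -4] LHS negated; negate both sides, so neg: x^2 = 4.
Step 4. [x^2 = 4] √ both sides: 4 ≥ 0 gives two branches ⇒ sqrt: x = 2 or -2.

Answer: x ∈ {-2, 2}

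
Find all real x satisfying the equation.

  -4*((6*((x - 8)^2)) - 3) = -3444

Step 1. [-4*((6*((x - 8)^2)) - 3) = -3444] LHS = -4·(…); ÷-4 both sides, so div: (6*((x - 8)^2)) - 3 = 861.
Step 2. [(6*((x - 8)^2)) - 3 = 861] 3 comes off first (add 3), so sub: 6*((x - 8)^2) = 864.
Step 3. [6*((x - 8)^2) = 864] leading coefficient 6: divide by 6, so div: (x - 8)^2 = 144.
Step 4. [(x - 8)^2 = 144] 144 ≥ 0, LHS is (·)² — take ±√. So sqrt: x - 8 = 12 or -12.
Step 5. [x - 8 = 12 or -12] -8 is outermost — add 8 both sides, so sub: x = 20 or -4.

Answer: x ∈ {-4, 20}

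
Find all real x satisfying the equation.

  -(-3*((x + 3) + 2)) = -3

Step 1. [-(-3*((x + 3) + 2)) = -3] leading − — multiply by −1, so neg: -3*((x + 3) + 2) = 3.
Step 2. [-3*((x + 3) + 2) = 3] -3 out front; divide by -3, so div: (x + 3) + 2 = -1.
Step 3. [(x + 3) + 2 = -1] subtract 2: x sits inside (… + 2). So sub: x + 3 = -3.
Step 4. [x + 3 = -3] +3 is outermost — subtract 3 both sides. So sub: x = -6.

Answer: x ∈ {-6}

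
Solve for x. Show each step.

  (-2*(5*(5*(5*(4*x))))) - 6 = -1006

Step 1. [(-2*(5*(5*(5*(4*x))))) - 6 = -1006] -2 divides every term; factor it out, so factor: (5*(5*(5*(4*x)))) + 3 = 503.
Step 2. [(5*(5*(5*(4*x)))) + 3 = 503] the outer +3 inverts by subtracting 3, so sub: 5*(5*(5*(4*x))) = 500.
Step 3. [5*(5*(5*(4*x))) = 500] LHS = 5·(…); ÷5 both sides ⇒ div: 5*(5*(4*x)) = 100.
Step 4. [5*(5*(4*x)) = 100] leading coefficient 5: divide by 5 ⇒ div: 5*(4*x) = 20.
Step 5. [5*(4*x) = 20] 5·(inner) — divide through by 5. So div: 4*x = 4.
Step 6. [4*x = 4] divide by the outer 4. So div: x = 1.

Answer: x ∈ {1}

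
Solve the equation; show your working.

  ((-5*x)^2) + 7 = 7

Step 1. [((-5*x)^2) + 7 = 7] +7 is outermost — subtract 7 both sides, so sub: (-5*x)^2 = 0.
Step 2. [(-5*x)^2 = 0] 0 ≥ 0, LHS is (·)² — take ±√. So sqrt: -5*x = 0.
Step 3. [-5*x = 0] leading coefficient -5: divide by -5. So div: x = 0.

Answer: x ∈ {0}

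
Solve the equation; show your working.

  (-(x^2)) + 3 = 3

Step 1. [(-(x^2)) + 3 = 3] 3 comes off first (subtract 3) ⇒ sub: -(x^2) = 0.
Step 2. [-(x^2) = 0] flip signs both sides ⇒ neg: x^2 = 0.
Step 3. [x^2 = 0] LHS squared, RHS 0 ≥ 0: apply √ (±). So sqrt: x = 0.

Answer: x ∈ {0}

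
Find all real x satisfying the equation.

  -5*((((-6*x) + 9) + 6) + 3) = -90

Step 1. [-5*((((-6*x) + 9) + 6) + 3) = -90] -5·(inner) — divide through by -5, so div: (((-6*x) + 9) + 6) + 3 = 18.
Step 2. [(((-6*x) + 9) + 6) + 3 = 18] peel the +3: subtract 3 from each side ⇒ sub: ((-6*x) + 9) + 6 = 15.
Step 3. [((-6*x) + 9) + 6 = 15] peel the +6: subtract 6 from each side. So sub: (-6*x) + 9 = 9.
Step 4. [(-6*x) + 9 = 9] +9 is outermost — subtract 9 both sides, so sub: -6*x = 0.
Step 5. [-6*x = 0] divide by the outer -6 ⇒ div: x = 0.

Answer: x ∈ {0}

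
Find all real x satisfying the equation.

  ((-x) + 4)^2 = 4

Step 1. [((-x) + 4)^2 = 4] 4 ≥ 0, LHS is (·)² — take ±√, so sqrt: (-x) + 4 = 2 or -2.
Step 2. [(-x) + 4 = 2 or -2] the outer +4 inverts by subtracting 4, so sub: -x = -2 or -6.
Step 3. [-x = -2 or -6] leading − — multiply by −1 ⇒ neg: x = 2 or 6.

Answer: x ∈ {2, 6}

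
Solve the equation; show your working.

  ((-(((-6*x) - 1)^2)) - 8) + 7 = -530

Step 1. [((-(((-6*x) - 1)^2)) - 8) + 7 = -530] peel the +7: subtract 7 from each side. So sub: (-(((-6*x) - 1)^2)) - 8 = -537.
Step 2. [(-(((-6*x) - 1)^2)) - 8 = -537] 8 comes off first (add 8). So sub: -(((-6*x) - 1)^2) = -529.
Step 3. [-(((-6*x) - 1)^2) = -529] leading − — multiply by −1, so neg: ((-6*x) - 1)^2 = 529.
Step 4. [((-6*x) - 1)^2 = 529] √ both sides: 529 ≥ 0 gives two branches ⇒ sqrt: (-6*x) - 1 = 23 or -23.
Step 5. [(-6*x) - 1 = 23 or -23] add 1: x sits inside (… - 1) ⇒ sub: -6*x = 24 or -22.
Step 6. [-6*x = 24 or -22] leading coefficient -6: divide by -6 ⇒ div: x = -4 or 11/3.

Answer: x ∈ {-4, 11/3}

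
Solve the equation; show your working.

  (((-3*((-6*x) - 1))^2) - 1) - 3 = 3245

Step 1. [(((-3*((-6*x) - 1))^2) - 1) - 3 = 3245] the outer -3 inverts by adding 3, so sub: ((-3*((-6*x) - 1))^2) - 1 = 3248.
Step 2. [((-3*((-6*x) - 1))^2) - 1 = 3248] peel the -1: add 1 from each side, so sub: (-3*((-6*x) - 1))^2 = 3249.
Step 3. [(-3*((-6*x) - 1))^2 = 3249] √ both sides: 3249 ≥ 0 gives two branches ⇒ sqrt: -3*((-6*x) - 1) = 57 or -57.
Step 4. [-3*((-6*x) - 1) = 57 or -57] -3 out front; divide by -3, so div: (-6*x) - 1 = -19 or 19.
Step 5. [(-6*x) - 1 = -19 or 19] the outer -1 inverts by adding 1, so sub: -6*x = -18 or 20.
Step 6. [-6*x = -18 or 20] divide by the outer -6, so div: x = 3 or -10/3.

Answer: x ∈ {-10/3, 3}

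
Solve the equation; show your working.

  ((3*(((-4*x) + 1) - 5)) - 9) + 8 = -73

Step 1. [((3*(((-4*x) + 1) - 5)) - 9) + 8 = -73] the outer +8 inverts by subtracting 8, so sub: (3*(((-4*x) + 1) - 5)) - 9 = -81.
Step 2. [(3*(((-4*x) + 1) - 5)) - 9 = -81] add 9: x sits inside (… - 9). So sub: 3*(((-4*x) + 1) - 5) = -72.
Step 3. [3*(((-4*x) + 1) - 5) = -72] divide by the outer 3, so div: ((-4*x) + 1) - 5 = -24.
Step 4. [((-4*x) + 1) - 5 = -24] the outer -5 inverts by adding 5, so sub: (-4*x) + 1 = -19.
Step 5. [(-4*x) + 1 = -19] subtract 1: x sits inside (… + 1), so sub: -4*x = -20.
Step 6. [-4*x = -20] leading coefficient -4: divide by -4 ⇒ div: x = 5.

Answer: x ∈ {5}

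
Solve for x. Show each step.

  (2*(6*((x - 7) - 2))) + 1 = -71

Step 1. [(2*(6*((x - 7) - 2))) + 1 = -71] the outer +1 inverts by subtracting 1. So sub: 2*(6*((x - 7) - 2)) = -72.
Step 2. [2*(6*((x - 7) - 2)) = -72] 2·(inner) — divide through by 2. So div: 6*((x - 7) - 2) = -36.
Step 3. [6*((x - 7) - 2) = -36] 6·(inner) — divide through by 6, so div: (x - 7) - 2 = -6.
Step 4. [(x - 7) - 2 = -6] 2 comes off first (add 2), so sub: x - 7 = -4.
Step 5. [x - 7 = -4] -7 is outermost — add 7 both sides, so sub: x = 3.

Answer: x ∈ {3}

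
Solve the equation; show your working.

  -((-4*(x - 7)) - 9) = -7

Step 1. [-((-4*(x - 7)) - 9) = -7] leading − — multiply by −1. So neg: (-4*(x - 7)) - 9 = 7.
Step 2. [(-4*(x - 7)) - 9 = 7] -9 is outermost — add 9 both sides. So sub: -4*(x - 7) = 16.
Step 3. [-4*(x - 7) = 16] divide by the outer -4. So div: x - 7 = -4.
Step 4. [x - 7 = -4] -7 is outermost — add 7 both sides, so sub: x = 3.

Answer: x ∈ {3}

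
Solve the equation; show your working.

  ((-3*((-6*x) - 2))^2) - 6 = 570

Step 1. [((-3*((-6*x) - 2))^2) - 6 = 570] peel the -6: add 6 from each side ⇒ sub: (-3*((-6*x) - 2))^2 = 576.
Step 2. [(-3*((-6*x) - 2))^2 = 576] 576 ≥ 0, LHS is (·)² — take ±√, so sqrt: -3*((-6*x) - 2) = 24 or -24.
Step 3. [-3*((-6*x) - 2) = 24 or -24] divide by the outer -3. So div: (-6*x) - 2 = -8 or 8.
Step 4. [(-6*x) - 2 = -8 or 8] add 2: x sits inside (… - 2), so sub: -6*x = -6 or 10.
Step 5. [-6*x = -6 or 10] -6 out front; divide by -6, so div: x = 1 or -5/3.

Answer: x ∈ {-5/3, 1}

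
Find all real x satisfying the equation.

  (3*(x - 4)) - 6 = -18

Step 1. [(3*(x - 4)) - 6 = -18] common factor 3 (LHS and -18) — divide through, so factor: (x - 4) - 2 = -6.
Step 2. [(x - 4) - 2 = -6] 2 comes off first (add 2), so sub: x - 4 = -4.
Step 3. [x - 4 = -4] -4 is outermost — add 4 both sides. So sub: x = 0.

Answer: x ∈ {0}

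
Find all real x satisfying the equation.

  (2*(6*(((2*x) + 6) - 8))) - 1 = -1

Step 1. [(2*(6*(((2*x) + 6) - 8))) - 1 = -1] -1 is outermost — add 1 both sides ⇒ sub: 2*(6*(((2*x) + 6) - 8)) = 0.
Step 2. [2*(6*(((2*x) + 6) - 8)) = 0] leading coefficient 2: divide by 2 ⇒ div: 6*(((2*x) + 6) - 8) = 0.
Step 3. [6*(((2*x) + 6) - 8) = 0] 6·(inner) — divide through by 6 ⇒ div: ((2*x) + 6) - 8 = 0.
Step 4. [((2*x) + 6) - 8 = 0] add 8: x sits inside (… - 8). So sub: (2*x) + 6 = 8.
Step 5. [(2*x) + 6 = 8] 2 divides every term; factor it out, so factor: x + 3 = 4.
Step 6. [x + 3 = 4] 3 comes off first (subtract 3). So sub: x = 1.

Answer: x ∈ {1}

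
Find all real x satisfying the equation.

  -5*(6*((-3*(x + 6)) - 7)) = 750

Step 1. [-5*(6*((-3*(x + 6)) - 7)) = 750] LHS = -5·(…); ÷-5 both sides ⇒ div: 6*((-3*(x + 6)) - 7) = -150.
Step 2. [6*((-3*(x + 6)) - 7) = -150] leading coefficient 6: divide by 6, so div: (-3*(x + 6)) - 7 = -25.
Step 3. [(-3*(x + 6)) - 7 = -25] add 7: x sits inside (… - 7), so sub: -3*(x + 6) = -18.
Step 4. [-3*(x + 6) = -18] -3 out front; divide by -3, so div: x + 6 = 6.
Step 5. [x + 6 = 6] subtract 6: x sits inside (… + 6). So sub: x = 0.

Answer: x ∈ {0}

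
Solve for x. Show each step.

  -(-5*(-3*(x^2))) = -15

Step 1. [-(-5*(-3*(x^2))) = -15] leading − — multiply by −1 ⇒ neg: -5*(-3*(x^2)) = 15.
Step 2. [-5*(-3*(x^2)) = 15] divide by the outer -5 ⇒ div: -3*(x^2) = -3.
Step 3. [-3*(x^2) = -3] -3 out front; divide by -3, so div: x^2 = 1.
Step 4. [x^2 = 1] √ both sides: 1 ≥ 0 gives two branches, so sqrt: x = 1 or -1.

Answer: x ∈ {-1, 1}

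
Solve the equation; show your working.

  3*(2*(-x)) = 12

Step 1. [3*(2*(-x)) = 12] leading coefficient 3: divide by 3, so div: 2*(-x) = 4.
Step 2. [2*(-x) = 4] 2·(inner) — divide through by 2. So div: -x = 2.
Step 3. [-x = 2] LHS negated; negate both sides. So neg: x = -2.

Answer: x ∈ {-2}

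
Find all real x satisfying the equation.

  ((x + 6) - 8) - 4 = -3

Step 1. [((x + 6) - 8) - 4 = -3] add 4: x sits inside (… - 4). So sub: (x + 6) - 8 = 1.
Step 2. [(x + 6) - 8 = 1] peel the -8: add 8 from each side, so sub: x + 6 = 9.
Step 3. [x + 6 = 9] the outer +6 inverts by subtracting 6 ⇒ sub: x = 3.

Answer: x ∈ {3}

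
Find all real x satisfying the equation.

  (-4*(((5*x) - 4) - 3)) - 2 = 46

Step 1. [(-4*(((5*x) - 4) - 3)) - 2 = 46] -2 is outermost — add 2 both sides, so sub: -4*(((5*x) - 4) - 3) = 48.
Step 2. [-4*(((5*x) - 4) - 3) = 48] LHS = -4·(…); ÷-4 both sides. So div: ((5*x) - 4) - 3 = -12.
Step 3. [((5*x) - 4) - 3 = -12] the outer -3 inverts by adding 3. So sub: (5*x) - 4 = -9.
Step 4. [(5*x) - 4 = -9] the outer -4 inverts by adding 4 ⇒ sub: 5*x = -5.
Step 5. [5*x = -5] 5 out front; divide by 5 ⇒ div: x = -1.

Answer: x ∈ {-1}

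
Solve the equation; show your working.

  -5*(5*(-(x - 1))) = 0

Step 1. [-5*(5*(-(x - 1))) = 0] divide by the outer -5. So div: 5*(-(x - 1)) = 0.
Step 2. [5*(-(x - 1)) = 0] 5·(inner) — divide through by 5, so div: -(x - 1) = 0.
Step 3. [-(x - 1) = 0] flip signs both sides, so neg: x - 1 = 0.
Step 4. [x - 1 = 0] the outer -1 inverts by adding 1. So sub: x = 1.

Answer: x ∈ {1}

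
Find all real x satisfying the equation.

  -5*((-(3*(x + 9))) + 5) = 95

Step 1. [-5*((-(3*(x + 9))) + 5) = 95] leading coefficient -5: divide by -5. So div: (-(3*(x + 9))) + 5 = -19.
Step 2. [(-(3*(x + 9))) + 5 = -19] subtract 5: x sits inside (… + 5), so sub: -(3*(x + 9)) = -24.
Step 3. [-(3*(x + 9)) = -24] flip signs both sides ⇒ neg: 3*(x + 9) = 24.
Step 4. [3*(x + 9) = 24] leading coefficient 3: divide by 3, so div: x + 9 = 8.
Step 5. [x + 9 = 8] the outer +9 inverts by subtracting 9, so sub: x = -1.

Answer: x ∈ {-1}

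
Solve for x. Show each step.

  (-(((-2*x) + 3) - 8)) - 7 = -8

Step 1. [(-(((-2*x) + 3) - 8)) - 7 = -8] -7 is outermost — add 7 both sides, so sub: -(((-2*x) + 3) - 8) = -1.
Step 2. [-(((-2*x) + 3) - 8) = -1] LHS negated; negate both sides. So neg: ((-2*x) + 3) - 8 = 1.
Step 3. [((-2*x) + 3) - 8 = 1] 8 comes off first (add 8), so sub: (-2*x) + 3 = 9.
Step 4. [(-2*x) + 3 = 9] 3 comes off first (subtract 3) ⇒ sub: -2*x = 6.
Step 5. [-2*x = 6] -2·(inner) — divide through by -2, so div: x = -3.

Answer: x ∈ {-3}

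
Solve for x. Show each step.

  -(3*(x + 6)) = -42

Step 1. [-(3*(x + 6)) = -42] flip signs both sides, so neg: 3*(x + 6) = 42.
Step 2. [3*(x + 6) = 42] divide by the outer 3 ⇒ div: x + 6 = 14.
Step 3. [x + 6 = 14] +6 is outermost — subtract 6 both sides, so sub: x = 8.

Answer: x ∈ {8}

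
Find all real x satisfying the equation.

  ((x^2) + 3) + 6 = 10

Step 1. [((x^2) + 3) + 6 = 10] +6 is outermost — subtract 6 both sides ⇒ sub: (x^2) + 3 = 4.
Step 2. [(x^2) + 3 = 4] the outer +3 inverts by subtracting 3. So sub: x^2 = 1.
Step 3. [x^2 = 1] √ both sides: 1 ≥ 0 gives two branches, so sqrt: x = 1 or -1.

Answer: x ∈ {-1, 1}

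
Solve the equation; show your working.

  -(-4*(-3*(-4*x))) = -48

Step 1. [-(-4*(-3*(-4*x))) = -48] LHS negated; negate both sides ⇒ neg: -4*(-3*(-4*x)) = 48.
Step 2. [-4*(-3*(-4*x)) = 48] LHS = -4·(…); ÷-4 both sides, so div: -3*(-4*x) = -12.
Step 3. [-3*(-4*x) = -12] leading coefficient -3: divide by -3 ⇒ div: -4*x = 4.
Step 4. [-4*x = 4] divide by the outer -4 ⇒ div: x = -1.

Answer: x ∈ {-1}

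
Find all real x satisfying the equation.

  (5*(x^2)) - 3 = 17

Step 1. [(5*(x^2)) - 3 = 17] add 3: x sits inside (… - 3) ⇒ sub: 5*(x^2) = 20.
Step 2. [5*(x^2) = 20] 5·(inner) — divide through by 5, so div: x^2 = 4.
Step 3. [x^2 = 4] √ both sides: 4 ≥ 0 gives two branches ⇒ sqrt: x = 2 or -2.

Answer: x ∈ {-2, 2}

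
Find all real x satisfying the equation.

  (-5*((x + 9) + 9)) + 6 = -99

Step 1. [(-5*((x + 9) + 9)) + 6 = -99] +6 is outermost — subtract 6 both sides. So sub: -5*((x + 9) + 9) = -105.
Step 2. [-5*((x + 9) + 9) = -105] divide by the outer -5 ⇒ div: (x + 9) + 9 = 21.
Step 3. [(x + 9) + 9 = 21] +9 is outermost — subtract 9 both sides ⇒ sub: x + 9 = 12.
Step 4. [x + 9 = 12] the outer +9 inverts by subtracting 9 ⇒ sub: x = 3.

Answer: x ∈ {3}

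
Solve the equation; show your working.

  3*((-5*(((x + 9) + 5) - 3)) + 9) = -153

Step 1. [3*((-5*(((x + 9) + 5) - 3)) + 9) = -153] leading coefficient 3: divide by 3. So div: (-5*(((x + 9) + 5) - 3)) + 9 = -51.
Step 2. [(-5*(((x + 9) + 5) - 3)) + 9 = -51] 9 comes off first (subtract 9) ⇒ sub: -5*(((x + 9) + 5) - 3) = -60.
Step 3. [-5*(((x + 9) + 5) - 3) = -60] -5 out front; divide by -5 ⇒ div: ((x + 9) + 5) - 3 = 12.
Step 4. [((x + 9) + 5) - 3 = 12] add 3: x sits inside (… - 3). So sub: (x + 9) + 5 = 15.
Step 5. [(x + 9) + 5 = 15] +5 is outermost — subtract 5 both sides, so sub: x + 9 = 10.
Step 6. [x + 9 = 10] the outer +9 inverts by subtracting 9, so sub: x = 1.

Answer: x ∈ {1}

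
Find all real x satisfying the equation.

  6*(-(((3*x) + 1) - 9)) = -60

Step 1. [6*(-(((3*x) + 1) - 9)) = -60] LHS = 6·(…); ÷6 both sides, so div: -(((3*x) + 1) - 9) = -10.
Step 2. [-(((3*x) + 1) - 9) = -10] flip signs both sides. So neg: ((3*x) + 1) - 9 = 10.
Step 3. [((3*x) + 1) - 9 = 10] the outer -9 inverts by adding 9, so sub: (3*x) + 1 = 19.
Step 4. [(3*x) + 1 = 19] the outer +1 inverts by subtracting 1. So sub: 3*x = 18.
Step 5. [3*x = 18] LHS = 3·(…); ÷3 both sides ⇒ div: x = 6.

Answer: x ∈ {6}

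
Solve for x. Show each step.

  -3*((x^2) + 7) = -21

Step 1. [-3*((x^2) + 7) = -21] divide by the outer -3. So div: (x^2) + 7 = 7.
Step 2. [(x^2) + 7 = 7] the outer +7 inverts by subtracting 7 ⇒ sub: x^2 = 0.
Step 3. [x^2 = 0] LHS squared, RHS 0 ≥ 0: apply √ (±). So sqrt: x = 0.

Answer: x ∈ {0}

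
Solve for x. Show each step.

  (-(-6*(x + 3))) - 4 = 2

Step 1. [(-(-6*(x + 3))) - 4 = 2] 4 comes off first (add 4), so sub: -(-6*(x + 3)) = 6.
Step 2. [-(-6*(x + 3)) = 6] flip signs both sides, so neg: -6*(x + 3) = -6.
Step 3. [-6*(x + 3) = -6] divide by the outer -6 ⇒ div: x + 3 = 1.
Step 4. [x + 3 = 1] subtract 3: x sits inside (… + 3). So sub: x = -2.

Answer: x ∈ {-2}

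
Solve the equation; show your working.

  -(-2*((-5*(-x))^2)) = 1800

Step 1. [-(-2*((-5*(-x))^2)) = 1800] flip signs both sides, so neg: -2*((-5*(-x))^2) = -1800.
Step 2. [-2*((-5*(-x))^2) = -1800] -2·(inner) — divide through by -2. So div: (-5*(-x))^2 = 900.
Step 3. [(-5*(-x))^2 = 900] 900 ≥ 0, LHS is (·)² — take ±√ ⇒ sqrt: -5*(-x) = 30 or -30.
Step 4. [-5*(-x) = 30 or -30] divide by the outer -5, so div: -x = -6 or 6.
Step 5. [-x = -6 or 6] leading − — multiply by −1 ⇒ neg: x = 6 or -6.

Answer: x ∈ {-6, 6}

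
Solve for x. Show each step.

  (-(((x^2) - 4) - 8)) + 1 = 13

Step 1. [(-(((x^2) - 4) - 8)) + 1 = 13] 1 comes off first (subtract 1). So sub: -(((x^2) - 4) - 8) = 12.
Step 2. [-(((x^2) - 4) - 8) = 12] flip signs both sides, so neg: ((x^2) - 4) - 8 = -12.
Step 3. [((x^2) - 4) - 8 = -12] -8 is outermost — add 8 both sides, so sub: (x^2) - 4 = -4.
Step 4. [(x^2) - 4 = -4] 4 comes off first (add 4) ⇒ sub: x^2 = 0.
Step 5. [x^2 = 0] LHS squared, RHS 0 ≥ 0: apply √ (±) ⇒ sqrt: x = 0.

Answer: x ∈ {0}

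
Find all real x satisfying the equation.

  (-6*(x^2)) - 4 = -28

Step 1. [(-6*(x^2)) - 4 = -28] peel the -4: add 4 from each side. So sub: -6*(x^2) = -24.
Step 2. [-6*(x^2) = -24] LHS = -6·(…); ÷-6 both sides. So div: x^2 = 4.
Step 3. [x^2 = 4] √ both sides: 4 ≥ 0 gives two branches, so sqrt: x = 2 or -2.

Answer: x ∈ {-2, 2}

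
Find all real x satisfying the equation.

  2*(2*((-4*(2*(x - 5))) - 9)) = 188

Step 1. [2*(2*((-4*(2*(x - 5))) - 9)) = 188] 2 out front; divide by 2 ⇒ div: 2*((-4*(2*(x - 5))) - 9) = 94.
Step 2. [2*((-4*(2*(x - 5))) - 9) = 94] LHS = 2·(…); ÷2 both sides, so div: (-4*(2*(x - 5))) - 9 = 47.
Step 3. [(-4*(2*(x - 5))) - 9 = 47] peel the -9: add 9 from each side. So sub: -4*(2*(x - 5)) = 56.
Step 4. [-4*(2*(x - 5)) = 56] LHS = -4·(…); ÷-4 both sides. So div: 2*(x - 5) = -14.
Step 5. [2*(x - 5) = -14] 2·(inner) — divide through by 2, so div: x - 5 = -7.
Step 6. [x - 5 = -7] -5 is outermost — add 5 both sides ⇒ sub: x = -2.

Answer: x ∈ {-2}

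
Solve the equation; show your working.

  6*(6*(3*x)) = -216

Step 1. [6*(6*(3*x)) = -216] 6 out front; divide by 6. So div: 6*(3*x) = -36.
Step 2. [6*(3*x) = -36] 6·(inner) — divide through by 6 ⇒ div: 3*x = -6.
Step 3. [3*x = -6] leading coefficient 3: divide by 3, so div: x = -2.

Answer: x ∈ {-2}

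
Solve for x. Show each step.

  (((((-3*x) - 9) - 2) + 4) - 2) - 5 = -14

Step 1. [(((((-3*x) - 9) - 2) + 4) - 2) - 5 = -14] 5 comes off first (add 5) ⇒ sub: ((((-3*x) - 9) - 2) + 4) - 2 = -9.
Step 2. [((((-3*x) - 9) - 2) + 4) - 2 = -9] the outer -2 inverts by adding 2. So sub: (((-3*x) - 9) - 2) + 4 = -7.
Step 3. [(((-3*x) - 9) - 2) + 4 = -7] the outer +4 inverts by subtracting 4 ⇒ sub: ((-3*x) - 9) - 2 = -11.
Step 4. [((-3*x) - 9) - 2 = -11] the outer -2 inverts by adding 2 ⇒ sub: (-3*x) - 9 = -9.
Step 5. [(-3*x) - 9 = -9] -3 divides every term; factor it out ⇒ factor: x + 3 = 3.
Step 6. [x + 3 = 3] subtract 3: x sits inside (… + 3). So sub: x = 0.

Answer: x ∈ {0}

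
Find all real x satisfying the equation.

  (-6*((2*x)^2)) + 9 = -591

Step 1. [(-6*((2*x)^2)) + 9 = -591] subtract 9: x sits inside (… + 9) ⇒ sub: -6*((2*x)^2) = -600.
Step 2. [-6*((2*x)^2) = -600] LHS = -6·(…); ÷-6 both sides, so div: (2*x)^2 = 100.
Step 3. [(2*x)^2 = 100] 100 ≥ 0, LHS is (·)² — take ±√. So sqrt: 2*x = 10 or -10.
Step 4. [2*x = 10 or -10] LHS = 2·(…); ÷2 both sides, so div: x = 5 or -5.

Answer: x ∈ {-5, 5}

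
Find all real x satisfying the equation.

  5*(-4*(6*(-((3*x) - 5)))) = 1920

Step 1. [5*(-4*(6*(-((3*x) - 5)))) = 1920] LHS = 5·(…); ÷5 both sides ⇒ div: -4*(6*(-((3*x) - 5))) = 384.
Step 2. [-4*(6*(-((3*x) - 5))) = 384] leading coefficient -4: divide by -4. So div: 6*(-((3*x) - 5)) = -96.
Step 3. [6*(-((3*x) - 5)) = -96] 6·(inner) — divide through by 6 ⇒ div: -((3*x) - 5) = -16.
Step 4. [-((3*x) - 5) = -16] LHS negated; negate both sides, so neg: (3*x) - 5 = 16.
Step 5. [(3*x) - 5 = 16] the outer -5 inverts by adding 5. So sub: 3*x = 21.
Step 6. [3*x = 21] 3 out front; divide by 3 ⇒ div: x = 7.

Answer: x ∈ {7}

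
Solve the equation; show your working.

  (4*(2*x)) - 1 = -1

Step 1. [(4*(2*x)) - 1 = -1] add 1: x sits inside (… - 1), so sub: 4*(2*x) = 0.
Step 2. [4*(2*x) = 0] 4·(inner) — divide through by 4. So div: 2*x = 0.
Step 3. [2*x = 0] LHS = 2·(…); ÷2 both sides, so div: x = 0.

Answer: x ∈ {0}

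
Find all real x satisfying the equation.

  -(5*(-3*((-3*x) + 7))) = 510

Step 1. [-(5*(-3*((-3*x) + 7))) = 510] flip signs both sides. So neg: 5*(-3*((-3*x) + 7)) = -510.
Step 2. [5*(-3*((-3*x) + 7)) = -510] leading coefficient 5: divide by 5, so div: -3*((-3*x) + 7) = -102.
Step 3. [-3*((-3*x) + 7) = -102] -3·(inner) — divide through by -3. So div: (-3*x) + 7 = 34.
Step 4. [(-3*x) + 7 = 34] 7 comes off first (subtract 7), so sub: -3*x = 27.
Step 5. [-3*x = 27] divide by the outer -3, so div: x = -9.

Answer: x ∈ {-9}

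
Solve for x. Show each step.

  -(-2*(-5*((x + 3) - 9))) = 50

Step 1. [-(-2*(-5*((x + 3) - 9))) = 50] leading − — multiply by −1. So neg: -2*(-5*((x + 3) - 9)) = -50.
Step 2. [-2*(-5*((x + 3) - 9)) = -50] -2 out front; divide by -2, so div: -5*((x + 3) - 9) = 25.
Step 3. [-5*((x + 3) - 9) = 25] leading coefficient -5: divide by -5 ⇒ div: (x + 3) - 9 = -5.
Step 4. [(x + 3) - 9 = -5] 9 comes off first (add 9) ⇒ sub: x + 3 = 4.
Step 5. [x + 3 = 4] 3 comes off first (subtract 3), so sub: x = 1.

Answer: x ∈ {1}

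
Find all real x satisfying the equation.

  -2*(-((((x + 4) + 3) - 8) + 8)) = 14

Step 1. [-2*(-((((x + 4) + 3) - 8) + 8)) = 14] divide by the outer -2. So div: -((((x + 4) + 3) - 8) + 8) = -7.
Step 2. [-((((x + 4) + 3) - 8) + 8) = -7] leading − — multiply by −1. So neg: (((x + 4) + 3) - 8) + 8 = 7.
Step 3. [(((x + 4) + 3) - 8) + 8 = 7] +8 is outermost — subtract 8 both sides, so sub: ((x + 4) + 3) - 8 = -1.
Step 4. [((x + 4) + 3) - 8 = -1] the outer -8 inverts by adding 8 ⇒ sub: (x + 4) + 3 = 7.
Step 5. [(x + 4) + 3 = 7] the outer +3 inverts by subtracting 3 ⇒ sub: x + 4 = 4.
Step 6. [x + 4 = 4] 4 comes off first (subtract 4) ⇒ sub: x = 0.

Answer: x ∈ {0}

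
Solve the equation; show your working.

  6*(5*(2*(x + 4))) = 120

Step 1. [6*(5*(2*(x + 4))) = 120] LHS = 6·(…); ÷6 both sides, so div: 5*(2*(x + 4)) = 20.
Step 2. [5*(2*(x + 4)) = 20] 5·(inner) — divide through by 5. So div: 2*(x + 4) = 4.
Step 3. [2*(x + 4) = 4] 2·(inner) — divide through by 2, so div: x + 4 = 2.
Step 4. [x + 4 = 2] 4 comes off first (subtract 4) ⇒ sub: x = -2.

Answer: x ∈ {-2}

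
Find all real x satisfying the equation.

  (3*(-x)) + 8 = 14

Step 1. [(3*(-x)) + 8 = 14] subtract 8: x sits inside (… + 8). So sub: 3*(-x) = 6.
Step 2. [3*(-x) = 6] leading coefficient 3: divide by 3, so div: -x = 2.
Step 3. [-x = 2] LHS negated; negate both sides, so neg: x = -2.

Answer: x ∈ {-2}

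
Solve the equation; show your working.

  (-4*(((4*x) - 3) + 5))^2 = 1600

Step 1. [(-4*(((4*x) - 3) + 5))^2 = 1600] LHS squared, RHS 1600 ≥ 0: apply √ (±) ⇒ sqrt: -4*(((4*x) - 3) + 5) = 40 or -40.
Step 2. [-4*(((4*x) - 3) + 5) = 40 or -40] LHS = -4·(…); ÷-4 both sides ⇒ div: ((4*x) - 3) + 5 = -10 or 10.
Step 3. [((4*x) - 3) + 5 = -10 or 10] subtract 5: x sits inside (… + 5), so sub: (4*x) - 3 = -15 or 5.
Step 4. [(4*x) - 3 = -15 or 5] add 3: x sits inside (… - 3) ⇒ sub: 4*x = -12 or 8.
Step 5. [4*x = -12 or 8] 4·(inner) — divide through by 4 ⇒ div: x = -3 or 2.

Answer: x ∈ {-3, 2}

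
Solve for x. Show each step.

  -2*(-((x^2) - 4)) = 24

Step 1. [-2*(-((x^2) - 4)) = 24] -2·(inner) — divide through by -2, so div: -((x^2) - 4) = -12.
Step 2. [-((x^2) - 4) = -12] flip signs both sides, so neg: (x^2) - 4 = 12.
Step 3. [(x^2) - 4 = 12] -4 is outermost — add 4 both sides, so sub: x^2 = 16.
Step 4. [x^2 = 16] √ both sides: 16 ≥ 0 gives two branches ⇒ sqrt: x = 4 or -4.

Answer: x ∈ {-4, 4}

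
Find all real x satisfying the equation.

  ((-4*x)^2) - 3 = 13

Step 1. [((-4*x)^2) - 3 = 13] add 3: x sits inside (… - 3). So sub: (-4*x)^2 = 16.
Step 2. [(-4*x)^2 = 16] √ both sides: 16 ≥ 0 gives two branches. So sqrt: -4*x = 4 or -4.
Step 3. [-4*x = 4 or -4] leading coefficient -4: divide by -4 ⇒ div: x = -1 or 1.

Answer: x ∈ {-1, 1}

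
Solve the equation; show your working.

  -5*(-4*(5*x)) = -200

Step 1. [-5*(-4*(5*x)) = -200] -5 out front; divide by -5. So div: -4*(5*x) = 40.
Step 2. [-4*(5*x) = 40] divide by the outer -4. So div: 5*x = -10.
Step 3. [5*x = -10] 5·(inner) — divide through by 5 ⇒ div: x = -2.

Answer: x ∈ {-2}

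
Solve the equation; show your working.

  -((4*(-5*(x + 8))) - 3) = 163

Step 1. [-((4*(-5*(x + 8))) - 3) = 163] LHS negated; negate both sides, so neg: (4*(-5*(x + 8))) - 3 = -163.
Step 2. [(4*(-5*(x + 8))) - 3 = -163] -3 is outermost — add 3 both sides, so sub: 4*(-5*(x + 8)) = -160.
Step 3. [4*(-5*(x + 8)) = -160] 4·(inner) — divide through by 4. So div: -5*(x + 8) = -40.
Step 4. [-5*(x + 8) = -40] -5 out front; divide by -5. So div: x + 8 = 8.
Step 5. [x + 8 = 8] the outer +8 inverts by subtracting 8. So sub: x = 0.

Answer: x ∈ {0}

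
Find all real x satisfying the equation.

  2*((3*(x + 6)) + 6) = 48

Step 1. [2*((3*(x + 6)) + 6) = 48] 2·(inner) — divide through by 2 ⇒ div: (3*(x + 6)) + 6 = 24.
Step 2. [(3*(x + 6)) + 6 = 24] 3 divides every term; factor it out ⇒ factor: (x + 6) + 2 = 8.
Step 3. [(x + 6) + 2 = 8] peel the +2: subtract 2 from each side ⇒ sub: x + 6 = 6.
Step 4. [x + 6 = 6] subtract 6: x sits inside (… + 6). So sub: x = 0.

Answer: x ∈ {0}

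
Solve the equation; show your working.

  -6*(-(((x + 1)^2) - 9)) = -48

Step 1. [-6*(-(((x + 1)^2) - 9)) = -48] divide by the outer -6, so div: -(((x + 1)^2) - 9) = 8.
Step 2. [-(((x + 1)^2) - 9) = 8] leading − — multiply by −1 ⇒ neg: ((x + 1)^2) - 9 = -8.
Step 3. [((x + 1)^2) - 9 = -8] -9 is outermost — add 9 both sides. So sub: (x + 1)^2 = 1.
Step 4. [(x + 1)^2 = 1] 1 ≥ 0, LHS is (·)² — take ±√ ⇒ sqrt: x + 1 = 1 or -1.
Step 5. [x + 1 = 1 or -1] subtract 1: x sits inside (… + 1), so sub: x = 0 or -2.

Answer: x ∈ {-2, 0}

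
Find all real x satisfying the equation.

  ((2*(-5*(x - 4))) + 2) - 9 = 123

Step 1. [((2*(-5*(x - 4))) + 2) - 9 = 123] peel the -9: add 9 from each side, so sub: (2*(-5*(x - 4))) + 2 = 132.
Step 2. [(2*(-5*(x - 4))) + 2 = 132] 2 comes off first (subtract 2), so sub: 2*(-5*(x - 4)) = 130.
Step 3. [2*(-5*(x - 4)) = 130] LHS = 2·(…); ÷2 both sides ⇒ div: -5*(x - 4) = 65.
Step 4. [-5*(x - 4) = 65] leading coefficient -5: divide by -5. So div: x - 4 = -13.
Step 5. [x - 4 = -13] peel the -4: add 4 from each side, so sub: x = -9.

Answer: x ∈ {-9}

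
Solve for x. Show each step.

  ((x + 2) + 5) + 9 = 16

Step 1. [((x + 2) + 5) + 9 = 16] subtract 9: x sits inside (… + 9), so sub: (x + 2) + 5 = 7.
Step 2. [(x + 2) + 5 = 7] peel the +5: subtract 5 from each side, so sub: x + 2 = 2.
Step 3. [x + 2 = 2] +2 is outermost — subtract 2 both sides. So sub: x = 0.

Answer: x ∈ {0}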